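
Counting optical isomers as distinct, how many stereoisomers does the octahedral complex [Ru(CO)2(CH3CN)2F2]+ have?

The distinct arrangements are (5 in all): CO trans, CH3CN trans, F trans; CO cis, CH3CN trans, F cis; CO cis, CH3CN cis, F trans; CO cis, CH3CN cis, F cis (chiral); CO trans, CH3CN cis, F cis.
One of these lacks any improper symmetry element and so occurs as an enantiomeric pair, giving 5 + 1 = 6 stereoisomers in total.

6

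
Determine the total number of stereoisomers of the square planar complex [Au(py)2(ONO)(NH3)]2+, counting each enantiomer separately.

2

A square has two trans pairs of vertices; adjacent vertices are cis.
Working through the distinct placements yields 2 geometric isomers: py cis; py trans.
Each arrangement has an internal mirror plane or centre of symmetry, so none is chiral.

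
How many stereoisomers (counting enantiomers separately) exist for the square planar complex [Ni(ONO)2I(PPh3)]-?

2

The distinct arrangements are (2 in all): ONO cis; ONO trans.
Each arrangement has an internal mirror plane or centre of symmetry, so none is chiral.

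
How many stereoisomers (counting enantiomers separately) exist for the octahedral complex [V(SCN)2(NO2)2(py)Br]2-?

8

Systematic placement gives 6 geometric isomers: SCN cis, NO2 cis (3 arrangements, 2 chiral); SCN trans, NO2 cis; SCN cis, NO2 trans; SCN trans, NO2 trans.
Of these, 2 lack any improper symmetry element and so occur as enantiomeric pairs, giving 6 + 2 = 8 stereoisomers in total.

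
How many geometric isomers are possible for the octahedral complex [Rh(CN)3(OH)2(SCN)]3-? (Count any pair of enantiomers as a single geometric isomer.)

3

In an octahedral complex each vertex has one trans partner and four cis neighbours.
Working through the distinct placements yields 3 geometric isomers: CN mer, OH cis; CN mer, OH trans; CN fac, OH cis.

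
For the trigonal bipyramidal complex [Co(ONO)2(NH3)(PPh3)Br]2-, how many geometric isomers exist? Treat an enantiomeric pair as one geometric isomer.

7

In a trigonal bipyramid the two axial positions differ from the three equatorial ones.
Exhaustive case analysis gives 7 geometric isomers.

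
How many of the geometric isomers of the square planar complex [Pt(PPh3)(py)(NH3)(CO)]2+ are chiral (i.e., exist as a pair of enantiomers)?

A square has two trans pairs of vertices; adjacent vertices are cis.
The distinct arrangements are (3 in all): (CO/PPh3 trans, NH3/py trans); (CO/py trans, NH3/PPh3 trans); (CO/NH3 trans, PPh3/py trans).
Each arrangement has an internal mirror plane or centre of symmetry, so none is chiral.

0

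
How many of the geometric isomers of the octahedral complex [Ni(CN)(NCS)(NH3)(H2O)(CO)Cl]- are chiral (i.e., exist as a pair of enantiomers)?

Placing the ligands in turn and identifying arrangements related by rotation or reflection leaves 15 distinct geometric isomers.
Of these, 15 lack any improper symmetry element and so occur as enantiomeric pairs, giving 15 + 15 = 30 stereoisomers in total.

15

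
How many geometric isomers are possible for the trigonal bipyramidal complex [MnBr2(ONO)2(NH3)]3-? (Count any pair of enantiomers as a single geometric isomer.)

Exhaustive case analysis gives 5 geometric isomers.

5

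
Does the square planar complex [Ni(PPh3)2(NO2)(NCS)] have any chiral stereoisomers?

no

A square has two trans pairs of vertices; adjacent vertices are cis.
The distinct arrangements are (2 in all): PPh3 cis; PPh3 trans.
Each arrangement has an internal mirror plane or centre of symmetry, so none is chiral.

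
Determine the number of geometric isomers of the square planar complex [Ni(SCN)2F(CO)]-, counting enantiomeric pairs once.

2

The distinct arrangements are (2 in all): SCN cis; SCN trans.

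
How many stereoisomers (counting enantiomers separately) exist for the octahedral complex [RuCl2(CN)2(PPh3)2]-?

6

An octahedron has six vertices in three trans pairs; every non-trans pair is cis.
Working through the distinct placements yields 5 geometric isomers: Cl trans, CN trans, PPh3 trans; Cl cis, CN trans, PPh3 cis; Cl cis, CN cis, PPh3 trans; Cl cis, CN cis, PPh3 cis (chiral); Cl trans, CN cis, PPh3 cis.
One of these lacks any improper symmetry element and so occurs as an enantiomeric pair, giving 5 + 1 = 6 stereoisomers in total.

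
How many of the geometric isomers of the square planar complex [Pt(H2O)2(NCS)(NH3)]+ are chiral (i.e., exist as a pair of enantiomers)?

A square has two trans pairs of vertices; adjacent vertices are cis.
There are 2 geometric isomers: H2O cis; H2O trans.
Each arrangement has an internal mirror plane or centre of symmetry, so none is chiral.

0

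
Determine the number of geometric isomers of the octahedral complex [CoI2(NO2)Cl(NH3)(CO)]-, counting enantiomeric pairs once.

9

In an octahedral complex each vertex has one trans partner and four cis neighbours.
Exhaustive case analysis gives 9 geometric isomers.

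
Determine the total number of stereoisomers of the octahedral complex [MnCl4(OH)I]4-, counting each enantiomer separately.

In an octahedral complex each vertex has one trans partner and four cis neighbours.
The distinct arrangements are (2 in all): OH and I mutually trans; OH and I mutually cis.
Each arrangement has an internal mirror plane or centre of symmetry, so none is chiral.

2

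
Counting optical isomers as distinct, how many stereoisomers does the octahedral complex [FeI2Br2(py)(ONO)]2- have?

In an octahedral complex each vertex has one trans partner and four cis neighbours.
Systematic placement gives 6 geometric isomers: I trans, Br trans; I cis, Br trans; I cis, Br cis (3 arrangements, 2 chiral); I trans, Br cis.
Of these, 2 lack any improper symmetry element and so occur as enantiomeric pairs, giving 6 + 2 = 8 stereoisomers in total.

8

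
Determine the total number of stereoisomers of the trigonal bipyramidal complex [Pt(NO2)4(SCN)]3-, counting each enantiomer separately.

2

In a trigonal bipyramid the two axial positions differ from the three equatorial ones.
The distinct arrangements are (2 in all): SCN equatorial; SCN axial.
Each arrangement has an internal mirror plane or centre of symmetry, so none is chiral.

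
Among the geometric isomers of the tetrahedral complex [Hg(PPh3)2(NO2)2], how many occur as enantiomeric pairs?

0

All four vertices of a tetrahedron are equivalent and mutually adjacent, so cis/trans isomerism cannot arise.
Only one geometric arrangement is possible.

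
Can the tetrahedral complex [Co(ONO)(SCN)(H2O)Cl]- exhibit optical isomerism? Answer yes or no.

In a tetrahedral complex all four positions are equivalent and every pair of ligands is adjacent — there is no cis/trans distinction.
Only one geometric arrangement is possible; it has no improper symmetry element, so it exists as a pair of enantiomers (2 stereoisomers).

yes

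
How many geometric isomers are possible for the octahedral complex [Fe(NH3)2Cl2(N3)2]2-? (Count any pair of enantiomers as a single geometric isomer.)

5

An octahedron has six vertices in three trans pairs; every non-trans pair is cis.
Working through the distinct placements yields 5 geometric isomers: NH3 trans, Cl trans, N3 trans; NH3 cis, Cl trans, N3 cis; NH3 trans, Cl cis, N3 cis; NH3 cis, Cl cis, N3 cis (chiral); NH3 cis, Cl cis, N3 trans.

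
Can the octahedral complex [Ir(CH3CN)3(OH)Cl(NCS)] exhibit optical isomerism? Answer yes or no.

yes

The six octahedral sites form three mutually perpendicular trans pairs.
Systematic placement gives 4 geometric isomers: CH3CN mer (3 arrangements); CH3CN fac (chiral).
One of these lacks any improper symmetry element and so occurs as an enantiomeric pair, giving 4 + 1 = 5 stereoisomers in total.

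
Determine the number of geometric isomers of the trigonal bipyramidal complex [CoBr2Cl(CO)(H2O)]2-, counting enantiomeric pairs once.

Systematic enumeration (placing each ligand type in turn and discarding arrangements equivalent by rotation or reflection) gives 7 geometric isomers.

7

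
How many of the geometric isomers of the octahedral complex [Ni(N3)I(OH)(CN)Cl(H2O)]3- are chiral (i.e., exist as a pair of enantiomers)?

15

In an octahedral complex each vertex has one trans partner and four cis neighbours.
Exhaustive case analysis gives 15 geometric isomers.
Of these, 15 lack any improper symmetry element and so occur as enantiomeric pairs, giving 15 + 15 = 30 stereoisomers in total.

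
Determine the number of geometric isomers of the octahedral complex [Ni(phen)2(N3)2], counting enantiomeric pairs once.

An octahedron has six vertices in three trans pairs; every non-trans pair is cis.
Each phen is bidentate and must span two cis positions.
The distinct arrangements are (2 in all): N3 trans; N3 cis (chiral).

2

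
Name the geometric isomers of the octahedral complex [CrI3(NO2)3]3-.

fac and mer

The six octahedral sites form three mutually perpendicular trans pairs.
Systematic placement gives 2 geometric isomers: I mer; I fac.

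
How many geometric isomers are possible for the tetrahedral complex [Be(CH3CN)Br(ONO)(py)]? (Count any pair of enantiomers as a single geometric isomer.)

1

In a tetrahedral complex all four positions are equivalent and every pair of ligands is adjacent — there is no cis/trans distinction.
Only one geometric arrangement is possible; it has no improper symmetry element, so it exists as a pair of enantiomers (2 stereoisomers).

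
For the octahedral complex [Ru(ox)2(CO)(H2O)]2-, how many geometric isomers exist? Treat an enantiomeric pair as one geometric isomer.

2

In an octahedral complex each vertex has one trans partner and four cis neighbours.
Each ox is bidentate and must span two cis positions.
The distinct arrangements are (2 in all): CO and H2O mutually trans; CO and H2O mutually cis (chiral).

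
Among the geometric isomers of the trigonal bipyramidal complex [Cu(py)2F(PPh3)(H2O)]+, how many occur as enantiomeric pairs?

Exhaustive case analysis gives 7 geometric isomers.
Of these, 3 lack any improper symmetry element and so occur as enantiomeric pairs, giving 7 + 3 = 10 stereoisomers in total.

3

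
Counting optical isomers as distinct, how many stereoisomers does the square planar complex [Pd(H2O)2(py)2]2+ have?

2

A square has two trans pairs of vertices; adjacent vertices are cis.
Systematic placement gives 2 geometric isomers: H2O cis; H2O trans.
Each arrangement has an internal mirror plane or centre of symmetry, so none is chiral.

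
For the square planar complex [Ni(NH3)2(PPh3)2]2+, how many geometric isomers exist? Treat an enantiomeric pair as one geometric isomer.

A square has two trans pairs of vertices; adjacent vertices are cis.
Working through the distinct placements yields 2 geometric isomers: NH3 cis; NH3 trans.

2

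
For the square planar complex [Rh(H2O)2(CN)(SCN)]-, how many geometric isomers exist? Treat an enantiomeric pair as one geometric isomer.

2

A square has two trans pairs of vertices; adjacent vertices are cis.
Working through the distinct placements yields 2 geometric isomers: H2O cis; H2O trans.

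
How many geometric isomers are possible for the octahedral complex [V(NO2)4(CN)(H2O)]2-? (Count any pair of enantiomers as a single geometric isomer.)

2

Working through the distinct placements yields 2 geometric isomers: CN and H2O mutually trans; CN and H2O mutually cis.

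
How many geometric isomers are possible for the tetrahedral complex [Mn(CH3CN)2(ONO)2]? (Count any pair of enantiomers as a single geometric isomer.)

1

All four vertices of a tetrahedron are equivalent and mutually adjacent, so cis/trans isomerism cannot arise.
Only one geometric arrangement is possible.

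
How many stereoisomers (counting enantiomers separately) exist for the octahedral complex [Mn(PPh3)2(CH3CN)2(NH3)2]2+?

An octahedron has six vertices in three trans pairs; every non-trans pair is cis.
Systematic placement gives 5 geometric isomers: PPh3 trans, CH3CN trans, NH3 trans; PPh3 cis, CH3CN trans, NH3 cis; PPh3 trans, CH3CN cis, NH3 cis; PPh3 cis, CH3CN cis, NH3 cis (chiral); PPh3 cis, CH3CN cis, NH3 trans.
One of these lacks any improper symmetry element and so occurs as an enantiomeric pair, giving 5 + 1 = 6 stereoisomers in total.

6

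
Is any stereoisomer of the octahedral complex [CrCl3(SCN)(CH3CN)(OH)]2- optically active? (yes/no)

An octahedron has six vertices in three trans pairs; every non-trans pair is cis.
There are 4 geometric isomers: Cl mer (3 arrangements); Cl fac (chiral).
One of these lacks any improper symmetry element and so occurs as an enantiomeric pair, giving 4 + 1 = 5 stereoisomers in total.

yes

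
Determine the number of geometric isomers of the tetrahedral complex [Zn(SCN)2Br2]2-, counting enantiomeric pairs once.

In a tetrahedral complex all four positions are equivalent and every pair of ligands is adjacent — there is no cis/trans distinction.
Only one geometric arrangement is possible.

1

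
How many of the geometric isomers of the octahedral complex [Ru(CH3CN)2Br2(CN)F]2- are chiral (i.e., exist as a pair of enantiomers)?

2

An octahedron has six vertices in three trans pairs; every non-trans pair is cis.
Working through the distinct placements yields 6 geometric isomers: CH3CN trans, Br trans; CH3CN cis, Br trans; CH3CN cis, Br cis (3 arrangements, 2 chiral); CH3CN trans, Br cis.
Of these, 2 lack any improper symmetry element and so occur as enantiomeric pairs, giving 6 + 2 = 8 stereoisomers in total.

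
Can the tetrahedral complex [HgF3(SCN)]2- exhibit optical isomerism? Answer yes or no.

no

All four vertices of a tetrahedron are equivalent and mutually adjacent, so cis/trans isomerism cannot arise.
Only one geometric arrangement is possible.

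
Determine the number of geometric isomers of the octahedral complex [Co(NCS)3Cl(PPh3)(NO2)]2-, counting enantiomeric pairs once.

4

The distinct arrangements are (4 in all): NCS mer (3 arrangements); NCS fac (chiral).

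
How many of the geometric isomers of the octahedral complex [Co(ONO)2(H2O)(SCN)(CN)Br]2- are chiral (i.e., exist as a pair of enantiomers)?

6

The six octahedral sites form three mutually perpendicular trans pairs.
Systematic enumeration (placing each ligand type in turn and discarding arrangements equivalent by rotation or reflection) gives 9 geometric isomers.
Of these, 6 lack any improper symmetry element and so occur as enantiomeric pairs, giving 9 + 6 = 15 stereoisomers in total.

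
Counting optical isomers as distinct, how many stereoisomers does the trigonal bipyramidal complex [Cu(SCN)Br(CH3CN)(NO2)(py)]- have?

A trigonal bipyramid has two axial and three equatorial sites, which are chemically inequivalent.
Placing the ligands in turn and identifying arrangements related by rotation or reflection leaves 10 distinct geometric isomers.
Of these, 10 lack any improper symmetry element and so occur as enantiomeric pairs, giving 10 + 10 = 20 stereoisomers in total.

20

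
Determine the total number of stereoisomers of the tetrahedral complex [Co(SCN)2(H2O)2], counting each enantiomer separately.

In a tetrahedral complex all four positions are equivalent and every pair of ligands is adjacent — there is no cis/trans distinction.
Only one geometric arrangement is possible.

1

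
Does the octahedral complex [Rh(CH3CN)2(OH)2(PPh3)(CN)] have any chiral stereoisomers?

yes

In an octahedral complex each vertex has one trans partner and four cis neighbours.
There are 6 geometric isomers: CH3CN trans, OH cis; CH3CN trans, OH trans; CH3CN cis, OH cis (3 arrangements, 2 chiral); CH3CN cis, OH trans.
Of these, 2 lack any improper symmetry element and so occur as enantiomeric pairs, giving 6 + 2 = 8 stereoisomers in total.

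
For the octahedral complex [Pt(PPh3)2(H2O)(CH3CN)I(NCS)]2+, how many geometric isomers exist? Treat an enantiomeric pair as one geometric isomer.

In an octahedral complex each vertex has one trans partner and four cis neighbours.
Exhaustive case analysis gives 9 geometric isomers.

9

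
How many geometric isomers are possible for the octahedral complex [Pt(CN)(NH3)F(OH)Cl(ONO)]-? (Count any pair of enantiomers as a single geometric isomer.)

15

The six octahedral sites form three mutually perpendicular trans pairs.
Placing the ligands in turn and identifying arrangements related by rotation or reflection leaves 15 distinct geometric isomers.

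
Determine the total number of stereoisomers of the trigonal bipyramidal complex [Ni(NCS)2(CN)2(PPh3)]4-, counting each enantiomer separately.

A trigonal bipyramid has two axial and three equatorial sites, which are chemically inequivalent.
Systematic enumeration (placing each ligand type in turn and discarding arrangements equivalent by rotation or reflection) gives 5 geometric isomers.
One of these lacks any improper symmetry element and so occurs as an enantiomeric pair, giving 5 + 1 = 6 stereoisomers in total.

6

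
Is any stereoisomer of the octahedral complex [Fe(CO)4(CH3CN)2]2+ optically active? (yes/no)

no

In an octahedral complex each vertex has one trans partner and four cis neighbours.
Systematic placement gives 2 geometric isomers: CH3CN trans; CH3CN cis.
Each arrangement has an internal mirror plane or centre of symmetry, so none is chiral.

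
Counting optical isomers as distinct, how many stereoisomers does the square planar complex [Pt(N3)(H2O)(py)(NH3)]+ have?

Working through the distinct placements yields 3 geometric isomers: (H2O/NH3 trans, N3/py trans); (H2O/py trans, N3/NH3 trans); (H2O/N3 trans, NH3/py trans).
Each arrangement has an internal mirror plane or centre of symmetry, so none is chiral.

3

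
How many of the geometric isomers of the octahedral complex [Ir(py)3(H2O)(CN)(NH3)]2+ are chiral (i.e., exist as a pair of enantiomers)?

1

The six octahedral sites form three mutually perpendicular trans pairs.
There are 4 geometric isomers: py mer (3 arrangements); py fac (chiral).
One of these lacks any improper symmetry element and so occurs as an enantiomeric pair, giving 4 + 1 = 5 stereoisomers in total.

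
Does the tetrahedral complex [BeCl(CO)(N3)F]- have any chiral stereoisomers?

In a tetrahedral complex all four positions are equivalent and every pair of ligands is adjacent — there is no cis/trans distinction.
Only one geometric arrangement is possible; it has no improper symmetry element, so it exists as a pair of enantiomers (2 stereoisomers).

yes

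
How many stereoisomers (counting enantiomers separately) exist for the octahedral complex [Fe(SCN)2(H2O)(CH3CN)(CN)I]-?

The six octahedral sites form three mutually perpendicular trans pairs.
Exhaustive case analysis gives 9 geometric isomers.
Of these, 6 lack any improper symmetry element and so occur as enantiomeric pairs, giving 9 + 6 = 15 stereoisomers in total.

15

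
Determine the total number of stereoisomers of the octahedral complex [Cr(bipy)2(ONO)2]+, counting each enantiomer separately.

The six octahedral sites form three mutually perpendicular trans pairs.
Each bipy is bidentate and must span two cis positions.
Systematic placement gives 2 geometric isomers: ONO trans; ONO cis (chiral).
One of these lacks any improper symmetry element and so occurs as an enantiomeric pair, giving 2 + 1 = 3 stereoisomers in total.

3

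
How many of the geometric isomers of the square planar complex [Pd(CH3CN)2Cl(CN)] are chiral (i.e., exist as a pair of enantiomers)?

0

In a square planar complex each vertex has one trans partner and two cis neighbours.
Systematic placement gives 2 geometric isomers: CH3CN cis; CH3CN trans.
Each arrangement has an internal mirror plane or centre of symmetry, so none is chiral.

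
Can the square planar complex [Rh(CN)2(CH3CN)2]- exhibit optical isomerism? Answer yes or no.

A square has two trans pairs of vertices; adjacent vertices are cis.
Working through the distinct placements yields 2 geometric isomers: CN cis; CN trans.
Each arrangement has an internal mirror plane or centre of symmetry, so none is chiral.

no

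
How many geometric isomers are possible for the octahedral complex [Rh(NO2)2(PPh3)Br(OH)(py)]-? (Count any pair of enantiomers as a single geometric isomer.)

9

Exhaustive case analysis gives 9 geometric isomers.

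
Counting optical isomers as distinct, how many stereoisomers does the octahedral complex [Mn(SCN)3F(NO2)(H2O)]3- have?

In an octahedral complex each vertex has one trans partner and four cis neighbours.
Systematic placement gives 4 geometric isomers: SCN mer (3 arrangements); SCN fac (chiral).
One of these lacks any improper symmetry element and so occurs as an enantiomeric pair, giving 4 + 1 = 5 stereoisomers in total.

5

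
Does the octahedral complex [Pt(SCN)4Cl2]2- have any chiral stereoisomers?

no

The six octahedral sites form three mutually perpendicular trans pairs.
Systematic placement gives 2 geometric isomers: Cl trans; Cl cis.
Each arrangement has an internal mirror plane or centre of symmetry, so none is chiral.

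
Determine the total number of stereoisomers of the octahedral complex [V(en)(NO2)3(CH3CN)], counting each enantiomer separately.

Each en is bidentate and must span two cis positions.
The distinct arrangements are (2 in all): NO2 fac; NO2 mer.
Each arrangement has an internal mirror plane or centre of symmetry, so none is chiral.

2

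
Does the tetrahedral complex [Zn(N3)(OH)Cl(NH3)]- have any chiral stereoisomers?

In a tetrahedral complex all four positions are equivalent and every pair of ligands is adjacent — there is no cis/trans distinction.
Only one geometric arrangement is possible; it has no improper symmetry element, so it exists as a pair of enantiomers (2 stereoisomers).

yes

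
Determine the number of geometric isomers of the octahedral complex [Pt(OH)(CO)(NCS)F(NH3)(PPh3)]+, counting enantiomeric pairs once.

15

Systematic enumeration (placing each ligand type in turn and discarding arrangements equivalent by rotation or reflection) gives 15 geometric isomers.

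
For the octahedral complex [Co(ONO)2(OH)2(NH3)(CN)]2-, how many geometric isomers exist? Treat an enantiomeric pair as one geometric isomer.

An octahedron has six vertices in three trans pairs; every non-trans pair is cis.
There are 6 geometric isomers: ONO trans, OH trans; ONO cis, OH cis (3 arrangements, 2 chiral); ONO trans, OH cis; ONO cis, OH trans.

6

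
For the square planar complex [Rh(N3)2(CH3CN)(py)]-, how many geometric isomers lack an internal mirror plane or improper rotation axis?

Systematic placement gives 2 geometric isomers: N3 cis; N3 trans.
Each arrangement has an internal mirror plane or centre of symmetry, so none is chiral.

0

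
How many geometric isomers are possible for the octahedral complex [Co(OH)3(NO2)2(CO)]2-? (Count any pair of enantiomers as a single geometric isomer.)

3

Working through the distinct placements yields 3 geometric isomers: OH mer, NO2 cis; OH mer, NO2 trans; OH fac, NO2 cis.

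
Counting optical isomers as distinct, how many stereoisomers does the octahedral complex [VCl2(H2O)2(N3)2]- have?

The six octahedral sites form three mutually perpendicular trans pairs.
Working through the distinct placements yields 5 geometric isomers: Cl trans, H2O trans, N3 trans; Cl trans, H2O cis, N3 cis; Cl cis, H2O cis, N3 trans; Cl cis, H2O cis, N3 cis (chiral); Cl cis, H2O trans, N3 cis.
One of these lacks any improper symmetry element and so occurs as an enantiomeric pair, giving 5 + 1 = 6 stereoisomers in total.

6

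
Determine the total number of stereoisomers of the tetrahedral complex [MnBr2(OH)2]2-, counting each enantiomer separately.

1

In a tetrahedral complex all four positions are equivalent and every pair of ligands is adjacent — there is no cis/trans distinction.
Only one geometric arrangement is possible.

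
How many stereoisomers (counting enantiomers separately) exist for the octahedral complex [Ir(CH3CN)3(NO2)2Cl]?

In an octahedral complex each vertex has one trans partner and four cis neighbours.
There are 3 geometric isomers: CH3CN mer, NO2 trans; CH3CN mer, NO2 cis; CH3CN fac, NO2 cis.
Each arrangement has an internal mirror plane or centre of symmetry, so none is chiral.

3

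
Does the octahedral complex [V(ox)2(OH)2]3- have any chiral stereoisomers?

yes

The six octahedral sites form three mutually perpendicular trans pairs.
Each ox is bidentate and must span two cis positions.
There are 2 geometric isomers: OH trans; OH cis (chiral).
One of these lacks any improper symmetry element and so occurs as an enantiomeric pair, giving 2 + 1 = 3 stereoisomers in total.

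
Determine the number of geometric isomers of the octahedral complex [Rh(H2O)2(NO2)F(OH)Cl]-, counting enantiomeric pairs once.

The six octahedral sites form three mutually perpendicular trans pairs.
Systematic enumeration (placing each ligand type in turn and discarding arrangements equivalent by rotation or reflection) gives 9 geometric isomers.

9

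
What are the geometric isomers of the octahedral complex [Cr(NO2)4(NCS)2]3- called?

cis and trans

The six octahedral sites form three mutually perpendicular trans pairs.
There are 2 geometric isomers: NCS trans; NCS cis.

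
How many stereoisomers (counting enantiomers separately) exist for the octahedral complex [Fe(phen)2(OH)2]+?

The six octahedral sites form three mutually perpendicular trans pairs.
Each phen is bidentate and must span two cis positions.
The distinct arrangements are (2 in all): OH trans; OH cis (chiral).
One of these lacks any improper symmetry element and so occurs as an enantiomeric pair, giving 2 + 1 = 3 stereoisomers in total.

3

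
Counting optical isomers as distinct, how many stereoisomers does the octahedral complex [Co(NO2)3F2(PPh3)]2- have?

The distinct arrangements are (3 in all): NO2 mer, F trans; NO2 fac, F cis; NO2 mer, F cis.
Each arrangement has an internal mirror plane or centre of symmetry, so none is chiral.

3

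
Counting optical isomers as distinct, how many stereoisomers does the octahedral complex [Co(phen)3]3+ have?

2

Each phen is bidentate and must span two cis positions.
Only one geometric arrangement is possible; it has no improper symmetry element, so it exists as a pair of enantiomers (2 stereoisomers).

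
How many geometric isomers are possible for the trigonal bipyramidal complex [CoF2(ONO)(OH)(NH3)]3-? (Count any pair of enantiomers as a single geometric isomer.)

7

In a trigonal bipyramid the two axial positions differ from the three equatorial ones.
Exhaustive case analysis gives 7 geometric isomers.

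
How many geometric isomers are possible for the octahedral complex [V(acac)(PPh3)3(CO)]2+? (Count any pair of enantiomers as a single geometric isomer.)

An octahedron has six vertices in three trans pairs; every non-trans pair is cis.
Each acac is bidentate and must span two cis positions.
The distinct arrangements are (2 in all): PPh3 fac; PPh3 mer.

2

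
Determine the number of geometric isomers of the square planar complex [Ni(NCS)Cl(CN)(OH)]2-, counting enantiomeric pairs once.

3

In a square planar complex each vertex has one trans partner and two cis neighbours.
The distinct arrangements are (3 in all): (CN/NCS trans, Cl/OH trans); (CN/OH trans, Cl/NCS trans); (CN/Cl trans, NCS/OH trans).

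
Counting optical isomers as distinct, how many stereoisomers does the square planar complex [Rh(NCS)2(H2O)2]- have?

2

In a square planar complex each vertex has one trans partner and two cis neighbours.
There are 2 geometric isomers: NCS cis; NCS trans.
Each arrangement has an internal mirror plane or centre of symmetry, so none is chiral.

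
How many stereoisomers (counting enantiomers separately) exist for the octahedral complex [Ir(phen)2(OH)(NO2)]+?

An octahedron has six vertices in three trans pairs; every non-trans pair is cis.
Each phen is bidentate and must span two cis positions.
Systematic placement gives 2 geometric isomers: OH and NO2 mutually trans; OH and NO2 mutually cis (chiral).
One of these lacks any improper symmetry element and so occurs as an enantiomeric pair, giving 2 + 1 = 3 stereoisomers in total.

3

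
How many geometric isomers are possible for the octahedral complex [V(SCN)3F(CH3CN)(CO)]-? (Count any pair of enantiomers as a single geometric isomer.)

In an octahedral complex each vertex has one trans partner and four cis neighbours.
There are 4 geometric isomers: SCN mer (3 arrangements); SCN fac (chiral).

4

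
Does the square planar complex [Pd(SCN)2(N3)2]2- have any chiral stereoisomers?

no

A square has two trans pairs of vertices; adjacent vertices are cis.
There are 2 geometric isomers: SCN cis; SCN trans.
Each arrangement has an internal mirror plane or centre of symmetry, so none is chiral.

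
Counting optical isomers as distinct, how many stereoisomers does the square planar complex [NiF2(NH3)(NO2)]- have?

Systematic placement gives 2 geometric isomers: F cis; F trans.
Each arrangement has an internal mirror plane or centre of symmetry, so none is chiral.

2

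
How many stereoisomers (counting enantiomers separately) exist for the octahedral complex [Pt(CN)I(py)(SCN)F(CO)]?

Systematic enumeration (placing each ligand type in turn and discarding arrangements equivalent by rotation or reflection) gives 15 geometric isomers.
Of these, 15 lack any improper symmetry element and so occur as enantiomeric pairs, giving 15 + 15 = 30 stereoisomers in total.

30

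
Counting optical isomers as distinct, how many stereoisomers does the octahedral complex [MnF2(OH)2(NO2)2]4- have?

6

In an octahedral complex each vertex has one trans partner and four cis neighbours.
Systematic placement gives 5 geometric isomers: F trans, OH trans, NO2 trans; F trans, OH cis, NO2 cis; F cis, OH trans, NO2 cis; F cis, OH cis, NO2 cis (chiral); F cis, OH cis, NO2 trans.
One of these lacks any improper symmetry element and so occurs as an enantiomeric pair, giving 5 + 1 = 6 stereoisomers in total.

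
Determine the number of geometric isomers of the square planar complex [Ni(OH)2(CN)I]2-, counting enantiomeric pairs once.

Working through the distinct placements yields 2 geometric isomers: OH cis; OH trans.

2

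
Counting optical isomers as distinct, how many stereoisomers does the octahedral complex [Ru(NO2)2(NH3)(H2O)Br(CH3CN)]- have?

15

An octahedron has six vertices in three trans pairs; every non-trans pair is cis.
Placing the ligands in turn and identifying arrangements related by rotation or reflection leaves 9 distinct geometric isomers.
Of these, 6 lack any improper symmetry element and so occur as enantiomeric pairs, giving 9 + 6 = 15 stereoisomers in total.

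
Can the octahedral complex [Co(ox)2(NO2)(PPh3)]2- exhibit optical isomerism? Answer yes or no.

yes

In an octahedral complex each vertex has one trans partner and four cis neighbours.
Each ox is bidentate and must span two cis positions.
There are 2 geometric isomers: NO2 and PPh3 mutually trans; NO2 and PPh3 mutually cis (chiral).
One of these lacks any improper symmetry element and so occurs as an enantiomeric pair, giving 2 + 1 = 3 stereoisomers in total.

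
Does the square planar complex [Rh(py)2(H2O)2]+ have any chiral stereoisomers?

no

In a square planar complex each vertex has one trans partner and two cis neighbours.
The distinct arrangements are (2 in all): py cis; py trans.
Each arrangement has an internal mirror plane or centre of symmetry, so none is chiral.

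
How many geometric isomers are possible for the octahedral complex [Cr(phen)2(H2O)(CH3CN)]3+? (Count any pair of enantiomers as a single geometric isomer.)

Each phen is bidentate and must span two cis positions.
The distinct arrangements are (2 in all): H2O and CH3CN mutually trans; H2O and CH3CN mutually cis (chiral).

2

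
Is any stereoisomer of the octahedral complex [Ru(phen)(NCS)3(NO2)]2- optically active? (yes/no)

Each phen is bidentate and must span two cis positions.
The distinct arrangements are (2 in all): NCS mer; NCS fac.
Each arrangement has an internal mirror plane or centre of symmetry, so none is chiral.

no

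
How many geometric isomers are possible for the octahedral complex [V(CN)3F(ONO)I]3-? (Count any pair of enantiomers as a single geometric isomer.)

4

In an octahedral complex each vertex has one trans partner and four cis neighbours.
There are 4 geometric isomers: CN mer (3 arrangements); CN fac (chiral).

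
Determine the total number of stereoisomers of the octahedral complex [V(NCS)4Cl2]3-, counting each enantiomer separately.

The six octahedral sites form three mutually perpendicular trans pairs.
Systematic placement gives 2 geometric isomers: Cl trans; Cl cis.
Each arrangement has an internal mirror plane or centre of symmetry, so none is chiral.

2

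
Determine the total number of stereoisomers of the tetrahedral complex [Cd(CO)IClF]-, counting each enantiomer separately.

2

In a tetrahedral complex all four positions are equivalent and every pair of ligands is adjacent — there is no cis/trans distinction.
Only one geometric arrangement is possible; it has no improper symmetry element, so it exists as a pair of enantiomers (2 stereoisomers).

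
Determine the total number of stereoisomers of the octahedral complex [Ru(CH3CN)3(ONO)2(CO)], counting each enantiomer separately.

3

An octahedron has six vertices in three trans pairs; every non-trans pair is cis.
The distinct arrangements are (3 in all): CH3CN mer, ONO trans; CH3CN mer, ONO cis; CH3CN fac, ONO cis.
Each arrangement has an internal mirror plane or centre of symmetry, so none is chiral.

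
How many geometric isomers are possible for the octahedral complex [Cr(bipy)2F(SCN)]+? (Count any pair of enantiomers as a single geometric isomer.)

2

Each bipy is bidentate and must span two cis positions.
The distinct arrangements are (2 in all): F and SCN mutually trans; F and SCN mutually cis (chiral).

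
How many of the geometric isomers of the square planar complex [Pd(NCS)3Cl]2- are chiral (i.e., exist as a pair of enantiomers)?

In a square planar complex each vertex has one trans partner and two cis neighbours.
Only one geometric arrangement is possible.

0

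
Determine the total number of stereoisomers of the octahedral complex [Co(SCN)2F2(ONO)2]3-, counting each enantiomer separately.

The six octahedral sites form three mutually perpendicular trans pairs.
There are 5 geometric isomers: SCN trans, F trans, ONO trans; SCN cis, F trans, ONO cis; SCN trans, F cis, ONO cis; SCN cis, F cis, ONO cis (chiral); SCN cis, F cis, ONO trans.
One of these lacks any improper symmetry element and so occurs as an enantiomeric pair, giving 5 + 1 = 6 stereoisomers in total.

6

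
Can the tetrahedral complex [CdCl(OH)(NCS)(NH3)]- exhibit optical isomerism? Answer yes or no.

yes

In a tetrahedral complex all four positions are equivalent and every pair of ligands is adjacent — there is no cis/trans distinction.
Only one geometric arrangement is possible; it has no improper symmetry element, so it exists as a pair of enantiomers (2 stereoisomers).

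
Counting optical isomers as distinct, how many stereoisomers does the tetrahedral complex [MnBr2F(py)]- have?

1

Only one geometric arrangement is possible.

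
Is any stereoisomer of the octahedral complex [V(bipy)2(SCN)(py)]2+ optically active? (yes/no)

yes

In an octahedral complex each vertex has one trans partner and four cis neighbours.
Each bipy is bidentate and must span two cis positions.
Systematic placement gives 2 geometric isomers: SCN and py mutually cis (chiral); SCN and py mutually trans.
One of these lacks any improper symmetry element and so occurs as an enantiomeric pair, giving 2 + 1 = 3 stereoisomers in total.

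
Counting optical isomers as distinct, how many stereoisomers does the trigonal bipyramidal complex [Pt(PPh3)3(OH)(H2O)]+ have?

In a trigonal bipyramid the two axial positions differ from the three equatorial ones.
The distinct arrangements are (4 in all): OH axial, H2O axial; OH equatorial, H2O axial; OH axial, H2O equatorial; OH equatorial, H2O equatorial.
Each arrangement has an internal mirror plane or centre of symmetry, so none is chiral.

4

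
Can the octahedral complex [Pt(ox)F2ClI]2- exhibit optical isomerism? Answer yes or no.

The six octahedral sites form three mutually perpendicular trans pairs.
Each ox is bidentate and must span two cis positions.
Working through the distinct placements yields 4 geometric isomers: F cis (3 arrangements, 2 chiral); F trans.
Of these, 2 lack any improper symmetry element and so occur as enantiomeric pairs, giving 4 + 2 = 6 stereoisomers in total.

yes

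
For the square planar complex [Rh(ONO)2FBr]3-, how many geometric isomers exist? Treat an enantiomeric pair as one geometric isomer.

In a square planar complex each vertex has one trans partner and two cis neighbours.
Working through the distinct placements yields 2 geometric isomers: ONO cis; ONO trans.

2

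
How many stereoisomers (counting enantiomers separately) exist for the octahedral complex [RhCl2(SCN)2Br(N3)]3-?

8

The six octahedral sites form three mutually perpendicular trans pairs.
The distinct arrangements are (6 in all): Cl cis, SCN trans; Cl cis, SCN cis (3 arrangements, 2 chiral); Cl trans, SCN trans; Cl trans, SCN cis.
Of these, 2 lack any improper symmetry element and so occur as enantiomeric pairs, giving 6 + 2 = 8 stereoisomers in total.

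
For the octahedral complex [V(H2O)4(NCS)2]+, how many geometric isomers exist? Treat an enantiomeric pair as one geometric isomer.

There are 2 geometric isomers: NCS trans; NCS cis.

2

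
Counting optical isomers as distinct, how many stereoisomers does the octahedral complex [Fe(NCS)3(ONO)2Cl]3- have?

In an octahedral complex each vertex has one trans partner and four cis neighbours.
Systematic placement gives 3 geometric isomers: NCS mer, ONO trans; NCS fac, ONO cis; NCS mer, ONO cis.
Each arrangement has an internal mirror plane or centre of symmetry, so none is chiral.

3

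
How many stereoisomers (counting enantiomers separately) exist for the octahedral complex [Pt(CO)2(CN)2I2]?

6

An octahedron has six vertices in three trans pairs; every non-trans pair is cis.
The distinct arrangements are (5 in all): CO trans, CN trans, I trans; CO cis, CN trans, I cis; CO cis, CN cis, I trans; CO cis, CN cis, I cis (chiral); CO trans, CN cis, I cis.
One of these lacks any improper symmetry element and so occurs as an enantiomeric pair, giving 5 + 1 = 6 stereoisomers in total.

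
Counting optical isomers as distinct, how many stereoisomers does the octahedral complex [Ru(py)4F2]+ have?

2

An octahedron has six vertices in three trans pairs; every non-trans pair is cis.
Systematic placement gives 2 geometric isomers: F trans; F cis.
Each arrangement has an internal mirror plane or centre of symmetry, so none is chiral.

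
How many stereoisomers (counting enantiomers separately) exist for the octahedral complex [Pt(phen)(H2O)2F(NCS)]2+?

6

The six octahedral sites form three mutually perpendicular trans pairs.
Each phen is bidentate and must span two cis positions.
Working through the distinct placements yields 4 geometric isomers: H2O cis (3 arrangements, 2 chiral); H2O trans.
Of these, 2 lack any improper symmetry element and so occur as enantiomeric pairs, giving 4 + 2 = 6 stereoisomers in total.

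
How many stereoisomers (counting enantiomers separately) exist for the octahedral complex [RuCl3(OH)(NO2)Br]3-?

The six octahedral sites form three mutually perpendicular trans pairs.
Systematic placement gives 4 geometric isomers: Cl mer (3 arrangements); Cl fac (chiral).
One of these lacks any improper symmetry element and so occurs as an enantiomeric pair, giving 4 + 1 = 5 stereoisomers in total.

5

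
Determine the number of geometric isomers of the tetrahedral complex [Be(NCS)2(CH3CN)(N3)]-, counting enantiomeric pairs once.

1

All four vertices of a tetrahedron are equivalent and mutually adjacent, so cis/trans isomerism cannot arise.
Only one geometric arrangement is possible.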